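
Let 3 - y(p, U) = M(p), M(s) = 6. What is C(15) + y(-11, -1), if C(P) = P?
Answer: 12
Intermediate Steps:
y(p, U) = -3 (y(p, U) = 3 - 1*6 = 3 - 6 = -3)
C(15) + y(-11, -1) = 15 - 3 = 12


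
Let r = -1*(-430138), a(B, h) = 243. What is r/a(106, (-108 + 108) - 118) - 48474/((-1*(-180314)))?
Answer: 38774062075/21908151 ≈ 1769.8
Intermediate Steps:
r = 430138
r/a(106, (-108 + 108) - 118) - 48474/((-1*(-180314))) = 430138/243 - 48474/((-1*(-180314))) = 430138*(1/243) - 48474/180314 = 430138/243 - 48474*1/180314 = 430138/243 - 24237/90157 = 38774062075/21908151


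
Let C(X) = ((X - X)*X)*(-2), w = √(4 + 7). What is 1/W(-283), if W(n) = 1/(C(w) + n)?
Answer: -283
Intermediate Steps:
w = √11 ≈ 3.3166
C(X) = 0 (C(X) = (0*X)*(-2) = 0*(-2) = 0)
W(n) = 1/n (W(n) = 1/(0 + n) = 1/n)
1/W(-283) = 1/(1/(-283)) = 1/(-1/283) = -283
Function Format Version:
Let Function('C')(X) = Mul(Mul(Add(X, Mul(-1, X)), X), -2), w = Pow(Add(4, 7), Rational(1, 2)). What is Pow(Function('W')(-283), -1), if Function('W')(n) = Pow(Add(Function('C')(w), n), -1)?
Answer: -283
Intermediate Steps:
w = Pow(11, Rational(1, 2)) ≈ 3.3166
Function('C')(X) = 0 (Function('C')(X) = Mul(Mul(0, X), -2) = Mul(0, -2) = 0)
Function('W')(n) = Pow(n, -1) (Function('W')(n) = Pow(Add(0, n), -1) = Pow(n, -1))
Pow(Function('W')(-283), -1) = Pow(Pow(-283, -1), -1) = Pow(Rational(-1, 283), -1) = -283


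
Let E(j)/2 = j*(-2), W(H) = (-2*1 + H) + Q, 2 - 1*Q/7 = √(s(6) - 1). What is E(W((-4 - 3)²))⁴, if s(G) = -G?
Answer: 1614252032 - 1477023744*I*√7 ≈ 1.6143e+9 - 3.9078e+9*I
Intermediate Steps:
Q = 14 - 7*I*√7 (Q = 14 - 7*√(-1*6 - 1) = 14 - 7*√(-6 - 1) = 14 - 7*I*√7 ≈ 14.0 - 18.52*I)
W(H) = 12 + H - 7*I*√7 (W(H) = (-2*1 + H) + (14 - 7*I*√7) = (-2 + H) + (14 - 7*I*√7) = 12 + H - 7*I*√7)
E(j) = -4*j (E(j) = 2*(j*(-2)) = 2*(-2*j) = -4*j)
E(W((-4 - 3)²))⁴ = (-4*(12 + (-4 - 3)² - 7*I*√7))⁴ = (-4*(12 + (-7)² - 7*I*√7))⁴ = (-4*(12 + 49 - 7*I*√7))⁴ = (-4*(61 - 7*I*√7))⁴ = (-244 + 28*I*√7)⁴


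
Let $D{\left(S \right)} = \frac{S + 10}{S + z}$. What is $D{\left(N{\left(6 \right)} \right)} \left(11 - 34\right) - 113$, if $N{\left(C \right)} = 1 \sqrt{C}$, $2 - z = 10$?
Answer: $- \frac{2288}{29} + \frac{207 \sqrt{6}}{29} \approx -61.412$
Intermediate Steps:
$z = -8$ ($z = 2 - 10 = -8$)
$N{\left(C \right)} = \sqrt{C}$
$D{\left(S \right)} = \frac{10 + S}{-8 + S}$ ($D{\left(S \right)} = \frac{S + 10}{S - 8} = \frac{10 + S}{-8 + S}$)
$D{\left(N{\left(6 \right)} \right)} \left(11 - 34\right) - 113 = \frac{10 + \sqrt{6}}{-8 + \sqrt{6}} \left(11 - 34\right) - 113 = \frac{10 + \sqrt{6}}{-8 + \sqrt{6}} \left(-23\right) - 113 = - \frac{23 \left(10 + \sqrt{6}\right)}{-8 + \sqrt{6}} - 113 = -113 - \frac{23 \left(10 + \sqrt{6}\right)}{-8 + \sqrt{6}}$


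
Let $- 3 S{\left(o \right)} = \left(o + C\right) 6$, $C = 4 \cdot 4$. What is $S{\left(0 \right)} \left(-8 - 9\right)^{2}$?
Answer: $-9248$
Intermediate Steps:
$C = 16$
$S{\left(o \right)} = -32 - 2 o$ ($S{\left(o \right)} = - \frac{\left(o + 16\right) 6}{3} = - \frac{\left(16 + o\right) 6}{3} = - \frac{96 + 6 o}{3} = -32 - 2 o$)
$S{\left(0 \right)} \left(-8 - 9\right)^{2} = \left(-32 - 0\right) \left(-8 - 9\right)^{2} = \left(-32 + 0\right) \left(-17\right)^{2} = \left(-32\right) 289 = -9248$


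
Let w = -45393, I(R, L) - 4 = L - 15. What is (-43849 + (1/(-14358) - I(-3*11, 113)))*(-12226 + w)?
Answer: 36360381159121/14358 ≈ 2.5324e+9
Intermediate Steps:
I(R, L) = -11 + L (I(R, L) = 4 + (L - 15) = 4 + (-15 + L) = -11 + L)
(-43849 + (1/(-14358) - I(-3*11, 113)))*(-12226 + w) = (-43849 + (1/(-14358) - (-11 + 113)))*(-12226 - 45393) = (-43849 + (-1/14358 - 1*102))*(-57619) = (-43849 + (-1/14358 - 102))*(-57619) = (-43849 - 1464517/14358)*(-57619) = -631048459/14358*(-57619) = 36360381159121/14358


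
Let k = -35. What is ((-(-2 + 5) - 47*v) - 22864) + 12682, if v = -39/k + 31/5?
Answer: -368507/35 ≈ -10529.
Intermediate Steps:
v = 256/35 (v = -39/(-35) + 31/5 = -39*(-1/35) + 31*(1/5) = 39/35 + 31/5 = 256/35 ≈ 7.3143)
((-(-2 + 5) - 47*v) - 22864) + 12682 = ((-(-2 + 5) - 47*256/35) - 22864) + 12682 = ((-1*3 - 12032/35) - 22864) + 12682 = ((-3 - 12032/35) - 22864) + 12682 = (-12137/35 - 22864) + 12682 = -812377/35 + 12682 = -368507/35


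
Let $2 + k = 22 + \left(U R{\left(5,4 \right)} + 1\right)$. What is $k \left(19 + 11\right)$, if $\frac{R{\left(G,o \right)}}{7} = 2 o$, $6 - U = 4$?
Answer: $3990$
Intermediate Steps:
$U = 2$ ($U = 6 - 4 = 2$)
$R{\left(G,o \right)} = 14 o$ ($R{\left(G,o \right)} = 7 \cdot 2 o = 14 o$)
$k = 133$ ($k = -2 + \left(22 + \left(2 \cdot 14 \cdot 4 + 1\right)\right) = -2 + \left(22 + \left(2 \cdot 56 + 1\right)\right) = -2 + \left(22 + \left(112 + 1\right)\right) = -2 + \left(22 + 113\right) = -2 + 135 = 133$)
$k \left(19 + 11\right) = 133 \left(19 + 11\right) = 133 \cdot 30 = 3990$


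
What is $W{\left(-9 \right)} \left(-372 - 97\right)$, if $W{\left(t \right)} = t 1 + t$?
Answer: $8442$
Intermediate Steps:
$W{\left(t \right)} = 2 t$ ($W{\left(t \right)} = t + t = 2 t$)
$W{\left(-9 \right)} \left(-372 - 97\right) = 2 \left(-9\right) \left(-372 - 97\right) = \left(-18\right) \left(-469\right) = 8442$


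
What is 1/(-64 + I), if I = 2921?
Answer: 1/2857 ≈ 0.00035002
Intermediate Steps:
1/(-64 + I) = 1/(-64 + 2921) = 1/2857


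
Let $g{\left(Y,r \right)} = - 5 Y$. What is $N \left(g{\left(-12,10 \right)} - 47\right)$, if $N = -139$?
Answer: $-1807$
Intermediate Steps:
$N \left(g{\left(-12,10 \right)} - 47\right) = - 139 \left(\left(-5\right) \left(-12\right) - 47\right) = - 139 \left(60 - 47\right) = \left(-139\right) 13 = -1807$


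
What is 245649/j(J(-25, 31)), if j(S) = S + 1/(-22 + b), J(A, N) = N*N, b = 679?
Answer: 161391393/631378 ≈ 255.62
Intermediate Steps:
J(A, N) = N**2
j(S) = 1/657 + S (j(S) = S + 1/(-22 + 679) = S + 1/657 = 1/657 + S)
245649/j(J(-25, 31)) = 245649/(1/657 + 31**2) = 245649/(1/657 + 961) = 245649/(631378/657) = 245649*(657/631378) = 161391393/631378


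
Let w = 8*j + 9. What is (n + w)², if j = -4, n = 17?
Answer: 36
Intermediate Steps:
w = -23 (w = 8*(-4) + 9 = -32 + 9 = -23)
(n + w)² = (17 - 23)² = (-6)² = 36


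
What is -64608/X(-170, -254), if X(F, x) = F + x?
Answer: 8076/53 ≈ 152.38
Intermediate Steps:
-64608/X(-170, -254) = -64608/(-170 - 254) = -64608/(-424) = -64608*(-1/424) = 8076/53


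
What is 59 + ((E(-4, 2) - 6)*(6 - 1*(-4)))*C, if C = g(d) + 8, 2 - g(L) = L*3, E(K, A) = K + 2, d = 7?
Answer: 939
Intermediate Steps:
E(K, A) = 2 + K
g(L) = 2 - 3*L (g(L) = 2 - L*3 = 2 - 3*L)
C = -11 (C = (2 - 3*7) + 8 = (2 - 21) + 8 = -19 + 8 = -11)
59 + ((E(-4, 2) - 6)*(6 - 1*(-4)))*C = 59 + (((2 - 4) - 6)*(6 - 1*(-4)))*(-11) = 59 + ((-2 - 6)*(6 + 4))*(-11) = 59 - 8*10*(-11) = 59 - 80*(-11) = 59 + 880 = 939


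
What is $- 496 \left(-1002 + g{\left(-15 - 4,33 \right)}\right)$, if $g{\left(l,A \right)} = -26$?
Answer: $509888$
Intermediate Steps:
$- 496 \left(-1002 + g{\left(-15 - 4,33 \right)}\right) = - 496 \left(-1002 - 26\right) = \left(-496\right) \left(-1028\right) = 509888$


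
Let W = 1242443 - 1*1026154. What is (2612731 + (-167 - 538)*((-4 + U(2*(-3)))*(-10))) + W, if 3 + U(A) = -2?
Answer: 2765570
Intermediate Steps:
U(A) = -5 (U(A) = -3 - 2 = -5)
W = 216289 (W = 1242443 - 1026154 = 216289)
(2612731 + (-167 - 538)*((-4 + U(2*(-3)))*(-10))) + W = (2612731 + (-167 - 538)*((-4 - 5)*(-10))) + 216289 = (2612731 - (-6345)*(-10)) + 216289 = (2612731 - 705*90) + 216289 = (2612731 - 63450) + 216289 = 2549281 + 216289 = 2765570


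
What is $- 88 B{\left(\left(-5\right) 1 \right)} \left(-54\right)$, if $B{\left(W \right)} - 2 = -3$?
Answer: $-4752$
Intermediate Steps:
$B{\left(W \right)} = -1$ ($B{\left(W \right)} = 2 - 3 = -1$)
$- 88 B{\left(\left(-5\right) 1 \right)} \left(-54\right) = \left(-88\right) \left(-1\right) \left(-54\right) = 88 \left(-54\right) = -4752$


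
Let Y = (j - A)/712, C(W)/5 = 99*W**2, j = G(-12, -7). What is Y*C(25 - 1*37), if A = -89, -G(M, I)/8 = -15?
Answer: 1862190/89 ≈ 20923.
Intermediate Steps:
G(M, I) = 120 (G(M, I) = -8*(-15) = 120)
j = 120
C(W) = 495*W**2 (C(W) = 5*(99*W**2) = 495*W**2)
Y = 209/712 (Y = (120 - 1*(-89))/712 = (120 + 89)*(1/712) = 209*(1/712) = 209/712 ≈ 0.29354)
Y*C(25 - 1*37) = 209*(495*(25 - 1*37)**2)/712 = 209*(495*(25 - 37)**2)/712 = 209*(495*(-12)**2)/712 = 209*(495*144)/712 = (209/712)*71280 = 1862190/89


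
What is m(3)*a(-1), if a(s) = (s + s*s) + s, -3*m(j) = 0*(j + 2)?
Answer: 0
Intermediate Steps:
m(j) = 0 (m(j) = -0*(j + 2) = -0*(2 + j) = -1/3*0 = 0)
a(s) = s**2 + 2*s (a(s) = (s + s**2) + s = s**2 + 2*s)
m(3)*a(-1) = 0*(-(2 - 1)) = 0*(-1*1) = 0*(-1) = 0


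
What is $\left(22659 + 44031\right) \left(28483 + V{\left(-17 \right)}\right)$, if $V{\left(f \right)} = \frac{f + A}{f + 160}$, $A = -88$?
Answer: $\frac{20894305320}{11} \approx 1.8995 \cdot 10^{9}$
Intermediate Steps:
$V{\left(f \right)} = \frac{-88 + f}{160 + f}$ ($V{\left(f \right)} = \frac{f - 88}{f + 160} = \frac{-88 + f}{160 + f}$)
$\left(22659 + 44031\right) \left(28483 + V{\left(-17 \right)}\right) = \left(22659 + 44031\right) \left(28483 + \frac{-88 - 17}{160 - 17}\right) = 66690 \left(28483 + \frac{1}{143} \left(-105\right)\right) = 66690 \left(28483 - \frac{105}{143}\right) = 66690 \cdot \frac{4072964}{143} = \frac{20894305320}{11}$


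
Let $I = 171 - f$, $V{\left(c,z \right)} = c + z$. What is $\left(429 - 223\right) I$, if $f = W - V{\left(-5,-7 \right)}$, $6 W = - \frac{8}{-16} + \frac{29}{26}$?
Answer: $\frac{425081}{13} \approx 32699.0$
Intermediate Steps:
$W = \frac{7}{26}$ ($W = \frac{- \frac{8}{-16} + \frac{29}{26}}{6} = \frac{\left(-8\right) \left(- \frac{1}{16}\right) + 29 \cdot \frac{1}{26}}{6} = \frac{\frac{1}{2} + \frac{29}{26}}{6} = \frac{1}{6} \cdot \frac{21}{13} = \frac{7}{26} \approx 0.26923$)
$f = \frac{319}{26}$ ($f = \frac{7}{26} - \left(-5 - 7\right) = \frac{7}{26} - -12 = \frac{7}{26} + 12 = \frac{319}{26} \approx 12.269$)
$I = \frac{4127}{26}$ ($I = 171 - \frac{319}{26} = \frac{4127}{26} \approx 158.73$)
$\left(429 - 223\right) I = \left(429 - 223\right) \frac{4127}{26} = 206 \cdot \frac{4127}{26} = \frac{425081}{13}$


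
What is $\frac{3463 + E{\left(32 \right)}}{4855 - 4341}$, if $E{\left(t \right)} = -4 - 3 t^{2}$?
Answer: $\frac{387}{514} \approx 0.75292$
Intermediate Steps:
$\frac{3463 + E{\left(32 \right)}}{4855 - 4341} = \frac{3463 - \left(4 + 3 \cdot 32^{2}\right)}{4855 - 4341} = \frac{3463 - 3076}{514} = \left(3463 - 3076\right) \frac{1}{514} = 387 \cdot \frac{1}{514} = \frac{387}{514}$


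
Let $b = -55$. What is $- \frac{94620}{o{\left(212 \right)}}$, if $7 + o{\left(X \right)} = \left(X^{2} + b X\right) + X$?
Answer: $- \frac{31540}{11163} \approx -2.8254$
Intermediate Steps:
$o{\left(X \right)} = -7 + X^{2} - 54 X$ ($o{\left(X \right)} = -7 + \left(\left(X^{2} - 55 X\right) + X\right) = -7 + \left(X^{2} - 54 X\right) = -7 + X^{2} - 54 X$)
$- \frac{94620}{o{\left(212 \right)}} = - \frac{94620}{-7 + 212^{2} - 11448} = - \frac{94620}{-7 + 44944 - 11448} = - \frac{94620}{33489} = \left(-94620\right) \frac{1}{33489} = - \frac{31540}{11163}$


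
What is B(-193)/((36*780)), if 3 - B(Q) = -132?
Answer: 1/208 ≈ 0.0048077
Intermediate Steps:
B(Q) = 135 (B(Q) = 3 - 1*(-132) = 3 + 132 = 135)
B(-193)/((36*780)) = 135/((36*780)) = 135/28080 = 135*(1/28080) = 1/208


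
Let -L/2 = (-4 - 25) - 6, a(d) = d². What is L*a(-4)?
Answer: 1120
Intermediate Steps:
L = 70 (L = -2*((-4 - 25) - 6) = -2*(-29 - 6) = -2*(-35) = 70)
L*a(-4) = 70*(-4)² = 70*16 = 1120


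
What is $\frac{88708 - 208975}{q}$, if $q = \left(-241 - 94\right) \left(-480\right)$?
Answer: $- \frac{40089}{53600} \approx -0.74793$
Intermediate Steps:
$q = 160800$ ($q = \left(-335\right) \left(-480\right) = 160800$)
$\frac{88708 - 208975}{q} = \frac{88708 - 208975}{160800} = \left(88708 - 208975\right) \frac{1}{160800} = \left(-120267\right) \frac{1}{160800} = - \frac{40089}{53600}$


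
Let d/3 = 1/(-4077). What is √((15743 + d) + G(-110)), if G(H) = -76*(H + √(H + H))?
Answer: 2*√(1236538094 - 7797942*I*√55)/453 ≈ 155.29 - 3.6294*I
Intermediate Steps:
d = -1/1359 (d = 3/(-4077) = 3*(-1/4077) = -1/1359 ≈ -0.00073584)
G(H) = -76*H - 76*√2*√H (G(H) = -76*(H + √(2*H)) = -76*(H + √2*√H) = -76*H - 76*√2*√H)
√((15743 + d) + G(-110)) = √((15743 - 1/1359) + (-76*(-110) - 76*√2*√(-110))) = √(21394736/1359 + (8360 - 76*√2*I*√110)) = √(21394736/1359 + (8360 - 152*I*√55)) = √(32755976/1359 - 152*I*√55)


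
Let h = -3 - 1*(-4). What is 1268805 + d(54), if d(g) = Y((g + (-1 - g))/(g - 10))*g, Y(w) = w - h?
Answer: 27912495/22 ≈ 1.2688e+6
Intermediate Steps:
h = 1 (h = -3 + 4 = 1)
Y(w) = -1 + w (Y(w) = w - 1*1 = w - 1 = -1 + w)
d(g) = g*(-1 - 1/(-10 + g)) (d(g) = (-1 + (g + (-1 - g))/(g - 10))*g = (-1 - 1/(-10 + g))*g = g*(-1 - 1/(-10 + g)))
1268805 + d(54) = 1268805 + 54*(9 - 1*54)/(-10 + 54) = 1268805 + 54*(9 - 54)/44 = 1268805 + 54*(1/44)*(-45) = 1268805 - 1215/22 = 27912495/22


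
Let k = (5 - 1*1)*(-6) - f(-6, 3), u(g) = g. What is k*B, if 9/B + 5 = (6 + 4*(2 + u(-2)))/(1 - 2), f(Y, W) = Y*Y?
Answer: 540/11 ≈ 49.091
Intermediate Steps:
f(Y, W) = Y²
k = -60 (k = (5 - 1*1)*(-6) - 1*(-6)² = (5 - 1)*(-6) - 1*36 = 4*(-6) - 36 = -24 - 36 = -60)
B = -9/11 (B = 9/(-5 + (6 + 4*(2 - 2))/(1 - 2)) = 9/(-5 + (6 + 4*0)/(-1)) = 9/(-5 + (6 + 0)*(-1)) = 9/(-5 + 6*(-1)) = 9/(-5 - 6) = 9/(-11) = 9*(-1/11) = -9/11 ≈ -0.81818)
k*B = -60*(-9/11) = 540/11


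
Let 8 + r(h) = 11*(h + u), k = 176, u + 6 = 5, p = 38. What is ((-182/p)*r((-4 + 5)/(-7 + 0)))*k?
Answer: 329472/19 ≈ 17341.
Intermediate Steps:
u = -1 (u = -6 + 5 = -1)
r(h) = -19 + 11*h (r(h) = -8 + 11*(h - 1) = -8 + 11*(-1 + h) = -8 + (-11 + 11*h) = -19 + 11*h)
((-182/p)*r((-4 + 5)/(-7 + 0)))*k = ((-182/38)*(-19 + 11*((-4 + 5)/(-7 + 0))))*176 = ((-182*1/38)*(-19 + 11*(1/(-7))))*176 = -91*(-19 + 11*(1*(-⅐)))/19*176 = -91*(-19 + 11*(-⅐))/19*176 = -91*(-19 - 11/7)/19*176 = -91/19*(-144/7)*176 = (1872/19)*176 = 329472/19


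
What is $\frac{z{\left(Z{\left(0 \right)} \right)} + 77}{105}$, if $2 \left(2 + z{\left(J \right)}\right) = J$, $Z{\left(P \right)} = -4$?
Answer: $\frac{73}{105} \approx 0.69524$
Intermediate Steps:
$z{\left(J \right)} = -2 + \frac{J}{2}$
$\frac{z{\left(Z{\left(0 \right)} \right)} + 77}{105} = \frac{\left(-2 + \frac{1}{2} \left(-4\right)\right) + 77}{105} = \left(\left(-2 - 2\right) + 77\right) \frac{1}{105} = \left(-4 + 77\right) \frac{1}{105} = 73 \cdot \frac{1}{105} = \frac{73}{105}$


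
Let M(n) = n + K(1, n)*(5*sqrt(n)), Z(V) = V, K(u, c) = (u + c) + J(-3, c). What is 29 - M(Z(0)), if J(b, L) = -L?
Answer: 29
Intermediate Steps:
K(u, c) = u (K(u, c) = (u + c) - c = (c + u) - c = u)
M(n) = n + 5*sqrt(n) (M(n) = n + 1*(5*sqrt(n)) = n + 5*sqrt(n))
29 - M(Z(0)) = 29 - (0 + 5*sqrt(0)) = 29 - (0 + 5*0) = 29 - (0 + 0) = 29 - 1*0 = 29 + 0 = 29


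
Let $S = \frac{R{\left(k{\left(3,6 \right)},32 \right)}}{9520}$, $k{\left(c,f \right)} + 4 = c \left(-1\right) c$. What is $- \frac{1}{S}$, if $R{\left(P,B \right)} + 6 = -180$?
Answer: $\frac{4760}{93} \approx 51.183$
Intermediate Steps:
$k{\left(c,f \right)} = -4 - c^{2}$ ($k{\left(c,f \right)} = -4 + c \left(-1\right) c = -4 + - c c = -4 - c^{2}$)
$R{\left(P,B \right)} = -186$ ($R{\left(P,B \right)} = -6 - 180 = -186$)
$S = - \frac{93}{4760}$ ($S = - \frac{186}{9520} = \left(-186\right) \frac{1}{9520} = - \frac{93}{4760} \approx -0.019538$)
$- \frac{1}{S} = - \frac{1}{- \frac{93}{4760}} = \left(-1\right) \left(- \frac{4760}{93}\right) = \frac{4760}{93}$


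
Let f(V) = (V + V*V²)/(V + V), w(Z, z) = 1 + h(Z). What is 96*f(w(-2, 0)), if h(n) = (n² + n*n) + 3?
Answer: 6960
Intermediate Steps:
h(n) = 3 + 2*n² (h(n) = (n² + n²) + 3 = 2*n² + 3 = 3 + 2*n²)
w(Z, z) = 4 + 2*Z² (w(Z, z) = 1 + (3 + 2*Z²) = 4 + 2*Z²)
f(V) = (V + V³)/(2*V) (f(V) = (V + V³)/((2*V)) = (V + V³)*(1/(2*V)) = (V + V³)/(2*V))
96*f(w(-2, 0)) = 96*(½ + (4 + 2*(-2)²)²/2) = 96*(½ + (4 + 2*4)²/2) = 96*(½ + (4 + 8)²/2) = 96*(½ + (½)*12²) = 96*(½ + (½)*144) = 96*(½ + 72) = 96*(145/2) = 6960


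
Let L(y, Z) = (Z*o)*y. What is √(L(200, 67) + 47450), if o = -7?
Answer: 15*I*√206 ≈ 215.29*I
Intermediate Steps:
L(y, Z) = -7*Z*y (L(y, Z) = (Z*(-7))*y = (-7*Z)*y = -7*Z*y)
√(L(200, 67) + 47450) = √(-7*67*200 + 47450) = √(-93800 + 47450) = √(-46350) = 15*I*√206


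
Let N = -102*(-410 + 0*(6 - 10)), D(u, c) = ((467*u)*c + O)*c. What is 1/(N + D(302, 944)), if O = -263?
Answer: 1/125680268172 ≈ 7.9567e-12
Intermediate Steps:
D(u, c) = c*(-263 + 467*c*u) (D(u, c) = ((467*u)*c - 263)*c = (467*c*u - 263)*c = (-263 + 467*c*u)*c = c*(-263 + 467*c*u))
N = 41820 (N = -102*(-410 + 0*(-4)) = -102*(-410 + 0) = -102*(-410) = 41820)
1/(N + D(302, 944)) = 1/(41820 + 944*(-263 + 467*944*302)) = 1/(41820 + 944*(-263 + 133136096)) = 1/(41820 + 944*133135833) = 1/(41820 + 125680226352) = 1/125680268172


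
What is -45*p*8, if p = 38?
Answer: -13680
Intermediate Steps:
-45*p*8 = -45*38*8 = -1710*8 = -13680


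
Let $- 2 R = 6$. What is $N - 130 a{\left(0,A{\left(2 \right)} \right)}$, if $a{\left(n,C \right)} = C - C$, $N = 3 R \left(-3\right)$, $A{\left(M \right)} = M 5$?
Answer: $27$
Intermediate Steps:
$R = -3$ ($R = \left(- \frac{1}{2}\right) 6 = -3$)
$A{\left(M \right)} = 5 M$
$N = 27$ ($N = 3 \left(-3\right) \left(-3\right) = \left(-9\right) \left(-3\right) = 27$)
$a{\left(n,C \right)} = 0$
$N - 130 a{\left(0,A{\left(2 \right)} \right)} = 27 - 0 = 27 + 0 = 27$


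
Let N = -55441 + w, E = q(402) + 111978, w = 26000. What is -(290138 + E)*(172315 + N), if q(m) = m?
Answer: -57509356732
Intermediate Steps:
E = 112380 (E = 402 + 111978 = 112380)
N = -29441 (N = -55441 + 26000 = -29441)
-(290138 + E)*(172315 + N) = -(290138 + 112380)*(172315 - 29441) = -402518*142874 = -1*57509356732 = -57509356732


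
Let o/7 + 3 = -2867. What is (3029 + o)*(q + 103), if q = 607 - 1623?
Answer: 15576693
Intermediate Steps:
o = -20090 (o = -21 + 7*(-2867) = -21 - 20069 = -20090)
q = -1016
(3029 + o)*(q + 103) = (3029 - 20090)*(-1016 + 103) = -17061*(-913) = 15576693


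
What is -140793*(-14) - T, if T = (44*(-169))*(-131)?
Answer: 996986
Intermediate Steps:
T = 974116 (T = -7436*(-131) = 974116)
-140793*(-14) - T = -140793*(-14) - 1*974116 = 1971102 - 974116 = 996986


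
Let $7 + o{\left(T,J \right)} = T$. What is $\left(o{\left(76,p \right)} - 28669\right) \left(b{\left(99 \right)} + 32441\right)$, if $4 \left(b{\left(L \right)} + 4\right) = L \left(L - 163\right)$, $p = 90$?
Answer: $-882395800$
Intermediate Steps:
$o{\left(T,J \right)} = -7 + T$
$b{\left(L \right)} = -4 + \frac{L \left(-163 + L\right)}{4}$ ($b{\left(L \right)} = -4 + \frac{L \left(L - 163\right)}{4} = -4 + \frac{L \left(-163 + L\right)}{4}$)
$\left(o{\left(76,p \right)} - 28669\right) \left(b{\left(99 \right)} + 32441\right) = \left(\left(-7 + 76\right) - 28669\right) \left(\left(-4 - \frac{16137}{4} + \frac{99^{2}}{4}\right) + 32441\right) = \left(69 - 28669\right) \left(\left(-4 - \frac{16137}{4} + \frac{1}{4} \cdot 9801\right) + 32441\right) = - 28600 \left(\left(-4 - \frac{16137}{4} + \frac{9801}{4}\right) + 32441\right) = - 28600 \left(-1588 + 32441\right) = \left(-28600\right) 30853 = -882395800$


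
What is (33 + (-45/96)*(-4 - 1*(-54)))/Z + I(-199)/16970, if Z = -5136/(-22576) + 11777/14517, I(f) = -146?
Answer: 26566913349763/2888606791040 ≈ 9.1971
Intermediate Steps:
Z = 21277304/20483487 (Z = -5136*(-1/22576) + 11777*(1/14517) = 321/1411 + 11777/14517 = 21277304/20483487 ≈ 1.0388)
(33 + (-45/96)*(-4 - 1*(-54)))/Z + I(-199)/16970 = (33 + (-45/96)*(-4 - 1*(-54)))/(21277304/20483487) - 146/16970 = (33 + (-45*1/96)*(-4 + 54))*(20483487/21277304) - 146*1/16970 = (33 - 15/32*50)*(20483487/21277304) - 73/8485 = (33 - 375/16)*(20483487/21277304) - 73/8485 = (153/16)*(20483487/21277304) - 73/8485 = 3133973511/340436864 - 73/8485 = 26566913349763/2888606791040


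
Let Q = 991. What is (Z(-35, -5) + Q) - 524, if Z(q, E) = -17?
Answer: 450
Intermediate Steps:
(Z(-35, -5) + Q) - 524 = (-17 + 991) - 524 = 974 - 524 = 450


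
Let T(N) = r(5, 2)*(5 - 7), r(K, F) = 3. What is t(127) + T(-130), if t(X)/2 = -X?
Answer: -260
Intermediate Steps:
t(X) = -2*X (t(X) = 2*(-X) = -2*X)
T(N) = -6 (T(N) = 3*(5 - 7) = 3*(-2) = -6)
t(127) + T(-130) = -2*127 - 6 = -254 - 6 = -260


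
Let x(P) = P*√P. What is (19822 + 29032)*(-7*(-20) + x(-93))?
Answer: 6839560 - 4543422*I*√93 ≈ 6.8396e+6 - 4.3815e+7*I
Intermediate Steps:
x(P) = P^(3/2)
(19822 + 29032)*(-7*(-20) + x(-93)) = (19822 + 29032)*(-7*(-20) + (-93)^(3/2)) = 48854*(140 - 93*I*√93) = 6839560 - 4543422*I*√93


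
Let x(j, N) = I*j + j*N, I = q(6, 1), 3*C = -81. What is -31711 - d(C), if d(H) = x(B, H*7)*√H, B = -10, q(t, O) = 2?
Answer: -31711 - 5610*I*√3 ≈ -31711.0 - 9716.8*I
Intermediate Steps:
C = -27 (C = (⅓)*(-81) = -27)
I = 2
x(j, N) = 2*j + N*j (x(j, N) = 2*j + j*N = 2*j + N*j)
d(H) = √H*(-20 - 70*H) (d(H) = (-10*(2 + H*7))*√H = (-10*(2 + 7*H))*√H = (-20 - 70*H)*√H = √H*(-20 - 70*H))
-31711 - d(C) = -31711 - √(-27)*(-20 - 70*(-27)) = -31711 - 3*I*√3*(-20 + 1890) = -31711 - 3*I*√3*1870 = -31711 - 5610*I*√3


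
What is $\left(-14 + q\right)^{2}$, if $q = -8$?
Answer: $484$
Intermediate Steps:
$\left(-14 + q\right)^{2} = \left(-14 - 8\right)^{2} = \left(-22\right)^{2} = 484$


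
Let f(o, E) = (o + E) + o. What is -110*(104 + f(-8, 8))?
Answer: -10560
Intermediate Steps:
f(o, E) = E + 2*o (f(o, E) = (E + o) + o = E + 2*o)
-110*(104 + f(-8, 8)) = -110*(104 + (8 + 2*(-8))) = -110*(104 + (8 - 16)) = -110*(104 - 8) = -110*96 = -10560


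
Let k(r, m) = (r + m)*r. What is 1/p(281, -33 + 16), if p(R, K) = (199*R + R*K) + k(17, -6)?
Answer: 1/51329 ≈ 1.9482e-5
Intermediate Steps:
k(r, m) = r*(m + r) (k(r, m) = (m + r)*r = r*(m + r))
p(R, K) = 187 + 199*R + K*R (p(R, K) = (199*R + R*K) + 17*(-6 + 17) = (199*R + K*R) + 17*11 = (199*R + K*R) + 187 = 187 + 199*R + K*R)
1/p(281, -33 + 16) = 1/(187 + 199*281 + (-33 + 16)*281) = 1/(187 + 55919 - 17*281) = 1/(187 + 55919 - 4777) = 1/51329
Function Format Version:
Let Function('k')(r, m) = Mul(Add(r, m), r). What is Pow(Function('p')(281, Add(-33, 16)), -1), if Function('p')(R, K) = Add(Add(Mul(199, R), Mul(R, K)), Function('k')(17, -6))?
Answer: Rational(1, 51329) ≈ 1.9482e-5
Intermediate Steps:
Function('k')(r, m) = Mul(r, Add(m, r)) (Function('k')(r, m) = Mul(Add(m, r), r) = Mul(r, Add(m, r)))
Function('p')(R, K) = Add(187, Mul(199, R), Mul(K, R)) (Function('p')(R, K) = Add(Add(Mul(199, R), Mul(R, K)), Mul(17, Add(-6, 17))) = Add(Add(Mul(199, R), Mul(K, R)), Mul(17, 11)) = Add(Add(Mul(199, R), Mul(K, R)), 187) = Add(187, Mul(199, R), Mul(K, R)))
Pow(Function('p')(281, Add(-33, 16)), -1) = Pow(Add(187, Mul(199, 281), Mul(Add(-33, 16), 281)), -1) = Pow(Add(187, 55919, Mul(-17, 281)), -1) = Pow(Add(187, 55919, -4777), -1) = Pow(51329, -1) = Rational(1, 51329)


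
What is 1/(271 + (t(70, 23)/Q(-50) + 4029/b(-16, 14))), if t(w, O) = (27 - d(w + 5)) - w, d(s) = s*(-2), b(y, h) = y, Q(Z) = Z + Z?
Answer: 400/7247 ≈ 0.055195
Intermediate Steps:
Q(Z) = 2*Z
d(s) = -2*s
t(w, O) = 37 + w (t(w, O) = (27 - (-2)*(w + 5)) - w = (27 - (-2)*(5 + w)) - w = (27 - (-10 - 2*w)) - w = (27 + (10 + 2*w)) - w = (37 + 2*w) - w = 37 + w)
1/(271 + (t(70, 23)/Q(-50) + 4029/b(-16, 14))) = 1/(271 + ((37 + 70)/((2*(-50))) + 4029/(-16))) = 1/(271 + (107/(-100) + 4029*(-1/16))) = 1/(271 + (107*(-1/100) - 4029/16)) = 1/(271 + (-107/100 - 4029/16)) = 1/(271 - 101153/400) = 1/(7247/400) = 400/7247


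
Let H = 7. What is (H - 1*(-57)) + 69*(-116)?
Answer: -7940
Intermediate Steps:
(H - 1*(-57)) + 69*(-116) = (7 - 1*(-57)) + 69*(-116) = (7 + 57) - 8004 = 64 - 8004 = -7940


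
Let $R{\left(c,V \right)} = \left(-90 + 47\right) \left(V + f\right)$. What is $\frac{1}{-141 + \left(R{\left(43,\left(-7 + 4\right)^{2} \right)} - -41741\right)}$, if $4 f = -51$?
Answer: $\frac{4}{167045} \approx 2.3946 \cdot 10^{-5}$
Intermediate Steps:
$f = - \frac{51}{4}$ ($f = \frac{1}{4} \left(-51\right) = - \frac{51}{4} \approx -12.75$)
$R{\left(c,V \right)} = \frac{2193}{4} - 43 V$ ($R{\left(c,V \right)} = \left(-90 + 47\right) \left(V - \frac{51}{4}\right) = - 43 \left(- \frac{51}{4} + V\right) = \frac{2193}{4} - 43 V$)
$\frac{1}{-141 + \left(R{\left(43,\left(-7 + 4\right)^{2} \right)} - -41741\right)} = \frac{1}{-141 + \left(\left(\frac{2193}{4} - 43 \left(-7 + 4\right)^{2}\right) - -41741\right)} = \frac{1}{-141 + \left(\left(\frac{2193}{4} - 43 \left(-3\right)^{2}\right) + 41741\right)} = \frac{1}{-141 + \left(\left(\frac{2193}{4} - 387\right) + 41741\right)} = \frac{1}{-141 + \left(\frac{645}{4} + 41741\right)} = \frac{1}{-141 + \frac{167609}{4}} = \frac{1}{\frac{167045}{4}} = \frac{4}{167045}$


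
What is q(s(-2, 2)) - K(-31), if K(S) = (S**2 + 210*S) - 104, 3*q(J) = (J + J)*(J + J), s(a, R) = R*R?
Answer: 17023/3 ≈ 5674.3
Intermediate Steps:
s(a, R) = R**2
q(J) = 4*J**2/3 (q(J) = ((J + J)*(J + J))/3 = ((2*J)*(2*J))/3 = (4*J**2)/3 = 4*J**2/3)
K(S) = -104 + S**2 + 210*S
q(s(-2, 2)) - K(-31) = 4*(2**2)**2/3 - (-104 + (-31)**2 + 210*(-31)) = (4/3)*4**2 - (-104 + 961 - 6510) = (4/3)*16 - 1*(-5653) = 64/3 + 5653 = 17023/3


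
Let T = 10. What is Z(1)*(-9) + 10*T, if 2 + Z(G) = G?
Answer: 109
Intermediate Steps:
Z(G) = -2 + G
Z(1)*(-9) + 10*T = (-2 + 1)*(-9) + 10*10 = -1*(-9) + 100 = 9 + 100 = 109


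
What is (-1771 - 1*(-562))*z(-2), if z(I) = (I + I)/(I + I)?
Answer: -1209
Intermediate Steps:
z(I) = 1 (z(I) = (2*I)/((2*I)) = (2*I)*(1/(2*I)) = 1)
(-1771 - 1*(-562))*z(-2) = (-1771 - 1*(-562))*1 = (-1771 + 562)*1 = -1209*1 = -1209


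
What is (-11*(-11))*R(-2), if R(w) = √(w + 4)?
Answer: 121*√2 ≈ 171.12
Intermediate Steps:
R(w) = √(4 + w)
(-11*(-11))*R(-2) = (-11*(-11))*√(4 - 2) = 121*√2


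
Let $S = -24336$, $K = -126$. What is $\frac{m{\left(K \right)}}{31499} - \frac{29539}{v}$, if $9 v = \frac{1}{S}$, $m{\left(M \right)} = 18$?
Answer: $\frac{203790653234082}{31499} \approx 6.4697 \cdot 10^{9}$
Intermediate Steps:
$v = - \frac{1}{219024}$ ($v = \frac{1}{9 \left(-24336\right)} = \frac{1}{9} \left(- \frac{1}{24336}\right) = - \frac{1}{219024} \approx -4.5657 \cdot 10^{-6}$)
$\frac{m{\left(K \right)}}{31499} - \frac{29539}{v} = \frac{18}{31499} - \frac{29539}{- \frac{1}{219024}} = 18 \cdot \frac{1}{31499} - -6469749936 = \frac{18}{31499} + 6469749936 = \frac{203790653234082}{31499}$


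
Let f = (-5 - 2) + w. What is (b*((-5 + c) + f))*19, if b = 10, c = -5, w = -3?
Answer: -3800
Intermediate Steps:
f = -10 (f = (-5 - 2) - 3 = -7 - 3 = -10)
(b*((-5 + c) + f))*19 = (10*((-5 - 5) - 10))*19 = (10*(-10 - 10))*19 = (10*(-20))*19 = -200*19 = -3800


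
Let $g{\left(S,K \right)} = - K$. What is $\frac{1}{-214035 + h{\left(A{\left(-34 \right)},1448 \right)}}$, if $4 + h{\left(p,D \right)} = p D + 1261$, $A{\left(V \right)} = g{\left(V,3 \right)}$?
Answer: $- \frac{1}{217122} \approx -4.6057 \cdot 10^{-6}$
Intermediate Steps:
$A{\left(V \right)} = -3$ ($A{\left(V \right)} = \left(-1\right) 3 = -3$)
$h{\left(p,D \right)} = 1257 + D p$ ($h{\left(p,D \right)} = -4 + \left(p D + 1261\right) = -4 + \left(D p + 1261\right) = -4 + \left(1261 + D p\right) = 1257 + D p$)
$\frac{1}{-214035 + h{\left(A{\left(-34 \right)},1448 \right)}} = \frac{1}{-214035 + \left(1257 + 1448 \left(-3\right)\right)} = \frac{1}{-214035 + \left(1257 - 4344\right)} = \frac{1}{-214035 - 3087} = \frac{1}{-217122} = - \frac{1}{217122}$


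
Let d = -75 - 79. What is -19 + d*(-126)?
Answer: 19385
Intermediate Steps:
d = -154
-19 + d*(-126) = -19 - 154*(-126) = -19 + 19404 = 19385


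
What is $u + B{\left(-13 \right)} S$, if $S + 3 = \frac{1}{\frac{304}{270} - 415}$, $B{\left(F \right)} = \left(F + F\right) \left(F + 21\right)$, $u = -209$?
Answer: $\frac{23215375}{55873} \approx 415.5$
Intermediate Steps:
$B{\left(F \right)} = 2 F \left(21 + F\right)$
$S = - \frac{167754}{55873}$ ($S = -3 + \frac{1}{\frac{304}{270} - 415} = -3 + \frac{1}{304 \cdot \frac{1}{270} - 415} = -3 + \frac{1}{\frac{152}{135} - 415} = -3 + \frac{1}{- \frac{55873}{135}} = -3 - \frac{135}{55873} = - \frac{167754}{55873} \approx -3.0024$)
$u + B{\left(-13 \right)} S = -209 + 2 \left(-13\right) \left(21 - 13\right) \left(- \frac{167754}{55873}\right) = -209 + 2 \left(-13\right) 8 \left(- \frac{167754}{55873}\right) = -209 - - \frac{34892832}{55873} = -209 + \frac{34892832}{55873} = \frac{23215375}{55873}$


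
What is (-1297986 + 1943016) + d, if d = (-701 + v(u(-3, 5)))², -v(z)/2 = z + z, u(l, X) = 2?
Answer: 1147711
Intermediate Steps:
v(z) = -4*z (v(z) = -2*(z + z) = -4*z)
d = 502681 (d = (-701 - 4*2)² = (-701 - 8)² = (-709)² = 502681)
(-1297986 + 1943016) + d = (-1297986 + 1943016) + 502681 = 645030 + 502681 = 1147711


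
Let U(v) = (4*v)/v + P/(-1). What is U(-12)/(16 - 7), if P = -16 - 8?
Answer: 28/9 ≈ 3.1111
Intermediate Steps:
P = -24
U(v) = 28 (U(v) = (4*v)/v - 24/(-1) = 4 - 24*(-1) = 4 + 24 = 28)
U(-12)/(16 - 7) = 28/(16 - 7) = 28/9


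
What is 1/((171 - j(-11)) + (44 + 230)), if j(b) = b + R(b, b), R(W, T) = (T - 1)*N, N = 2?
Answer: 1/480 ≈ 0.0020833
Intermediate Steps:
R(W, T) = -2 + 2*T (R(W, T) = (T - 1)*2 = (-1 + T)*2 = -2 + 2*T)
j(b) = -2 + 3*b (j(b) = b + (-2 + 2*b) = -2 + 3*b)
1/((171 - j(-11)) + (44 + 230)) = 1/((171 - (-2 + 3*(-11))) + (44 + 230)) = 1/((171 - (-2 - 33)) + 274) = 1/((171 - 1*(-35)) + 274) = 1/((171 + 35) + 274) = 1/(206 + 274) = 1/480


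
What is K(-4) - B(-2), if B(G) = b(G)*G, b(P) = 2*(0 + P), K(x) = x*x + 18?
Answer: 26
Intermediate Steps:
K(x) = 18 + x² (K(x) = x² + 18 = 18 + x²)
b(P) = 2*P
B(G) = 2*G² (B(G) = (2*G)*G = 2*G²)
K(-4) - B(-2) = (18 + (-4)²) - 2*(-2)² = (18 + 16) - 2*4 = 34 - 1*8 = 34 - 8 = 26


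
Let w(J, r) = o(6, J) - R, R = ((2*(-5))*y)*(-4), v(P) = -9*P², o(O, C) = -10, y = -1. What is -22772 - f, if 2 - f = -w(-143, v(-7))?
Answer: -22804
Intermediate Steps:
R = -40 (R = ((2*(-5))*(-1))*(-4) = -10*(-1)*(-4) = 10*(-4) = -40)
w(J, r) = 30 (w(J, r) = -10 - 1*(-40) = -10 + 40 = 30)
f = 32 (f = 2 - (-1)*30 = 2 - 1*(-30) = 2 + 30 = 32)
-22772 - f = -22772 - 1*32 = -22772 - 32 = -22804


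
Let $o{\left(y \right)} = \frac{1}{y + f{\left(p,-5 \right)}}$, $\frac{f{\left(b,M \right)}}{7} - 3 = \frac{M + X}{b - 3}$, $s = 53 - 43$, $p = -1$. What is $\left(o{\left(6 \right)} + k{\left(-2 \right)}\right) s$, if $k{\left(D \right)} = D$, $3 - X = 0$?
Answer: $- \frac{1200}{61} \approx -19.672$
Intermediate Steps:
$X = 3$ ($X = 3 - 0 = 3 + 0 = 3$)
$s = 10$ ($s = 53 - 43 = 10$)
$f{\left(b,M \right)} = 21 + \frac{7 \left(3 + M\right)}{-3 + b}$ ($f{\left(b,M \right)} = 21 + 7 \frac{M + 3}{b - 3} = 21 + 7 \frac{3 + M}{-3 + b} = 21 + \frac{7 \left(3 + M\right)}{-3 + b}$)
$o{\left(y \right)} = \frac{1}{\frac{49}{2} + y}$ ($o{\left(y \right)} = \frac{1}{y + \frac{7 \left(-6 - 5 + 3 \left(-1\right)\right)}{-3 - 1}} = \frac{1}{y + \frac{7 \left(-6 - 5 - 3\right)}{-4}} = \frac{1}{y + 7 \left(- \frac{1}{4}\right) \left(-14\right)} = \frac{1}{y + \frac{49}{2}} = \frac{1}{\frac{49}{2} + y}$)
$\left(o{\left(6 \right)} + k{\left(-2 \right)}\right) s = \left(\frac{2}{49 + 2 \cdot 6} - 2\right) 10 = \left(\frac{2}{49 + 12} - 2\right) 10 = \left(\frac{2}{61} - 2\right) 10 = \left(- \frac{120}{61}\right) 10 = - \frac{1200}{61}$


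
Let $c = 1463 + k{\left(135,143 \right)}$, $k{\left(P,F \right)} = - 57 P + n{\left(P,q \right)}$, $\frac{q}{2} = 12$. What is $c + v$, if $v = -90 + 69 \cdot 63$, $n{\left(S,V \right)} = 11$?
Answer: $-1964$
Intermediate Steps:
$q = 24$ ($q = 2 \cdot 12 = 24$)
$k{\left(P,F \right)} = 11 - 57 P$ ($k{\left(P,F \right)} = - 57 P + 11 = 11 - 57 P$)
$v = 4257$ ($v = -90 + 4347 = 4257$)
$c = -6221$ ($c = 1463 + \left(11 - 7695\right) = 1463 - 7684 = -6221$)
$c + v = -6221 + 4257 = -1964$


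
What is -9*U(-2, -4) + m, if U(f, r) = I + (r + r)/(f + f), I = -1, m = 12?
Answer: 3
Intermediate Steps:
U(f, r) = -1 + r/f (U(f, r) = -1 + (r + r)/(f + f) = -1 + (2*r)/((2*f)) = -1 + (2*r)*(1/(2*f)) = -1 + r/f)
-9*U(-2, -4) + m = -9*(-4 - 1*(-2))/(-2) + 12 = -(-9)*(-4 + 2)/2 + 12 = -(-9)*(-2)/2 + 12 = -9*1 + 12 = -9 + 12 = 3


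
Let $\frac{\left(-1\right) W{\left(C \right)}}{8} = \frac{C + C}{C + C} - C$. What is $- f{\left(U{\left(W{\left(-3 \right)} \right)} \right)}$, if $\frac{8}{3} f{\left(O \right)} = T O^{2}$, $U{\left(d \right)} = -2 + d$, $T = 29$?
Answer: $- \frac{25143}{2} \approx -12572.0$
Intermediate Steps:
$W{\left(C \right)} = -8 + 8 C$ ($W{\left(C \right)} = - 8 \left(\frac{C + C}{C + C} - C\right) = - 8 \left(\frac{2 C}{2 C} - C\right) = - 8 \left(2 C \frac{1}{2 C} - C\right) = - 8 \left(1 - C\right) = -8 + 8 C$)
$f{\left(O \right)} = \frac{87 O^{2}}{8}$ ($f{\left(O \right)} = \frac{3 \cdot 29 O^{2}}{8} = \frac{87 O^{2}}{8}$)
$- f{\left(U{\left(W{\left(-3 \right)} \right)} \right)} = - \frac{87 \left(-2 + \left(-8 + 8 \left(-3\right)\right)\right)^{2}}{8} = - \frac{87 \left(-2 - 32\right)^{2}}{8} = - \frac{87 \left(-34\right)^{2}}{8} = - \frac{87 \cdot 1156}{8} = \left(-1\right) \frac{25143}{2} = - \frac{25143}{2}$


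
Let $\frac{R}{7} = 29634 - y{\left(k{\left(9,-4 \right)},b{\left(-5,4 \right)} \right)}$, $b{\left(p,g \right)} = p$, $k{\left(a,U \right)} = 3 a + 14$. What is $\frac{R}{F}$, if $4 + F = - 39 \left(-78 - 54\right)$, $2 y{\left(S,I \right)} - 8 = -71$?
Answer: $\frac{415317}{10288} \approx 40.369$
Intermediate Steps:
$k{\left(a,U \right)} = 14 + 3 a$
$y{\left(S,I \right)} = - \frac{63}{2}$ ($y{\left(S,I \right)} = 4 + \frac{1}{2} \left(-71\right) = 4 - \frac{71}{2} = - \frac{63}{2}$)
$F = 5144$ ($F = -4 - 39 \left(-78 - 54\right) = -4 - -5148 = -4 + 5148 = 5144$)
$R = \frac{415317}{2}$ ($R = 7 \left(29634 - - \frac{63}{2}\right) = 7 \left(29634 + \frac{63}{2}\right) = 7 \cdot \frac{59331}{2} = \frac{415317}{2} \approx 2.0766 \cdot 10^{5}$)
$\frac{R}{F} = \frac{415317}{2 \cdot 5144} = \frac{415317}{2} \cdot \frac{1}{5144} = \frac{415317}{10288}$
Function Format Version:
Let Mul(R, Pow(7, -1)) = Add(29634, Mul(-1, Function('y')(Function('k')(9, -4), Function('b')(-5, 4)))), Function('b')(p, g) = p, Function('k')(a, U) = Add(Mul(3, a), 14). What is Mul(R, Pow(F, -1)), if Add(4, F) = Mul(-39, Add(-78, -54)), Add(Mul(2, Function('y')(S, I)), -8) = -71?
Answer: Rational(415317, 10288) ≈ 40.369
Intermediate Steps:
Function('k')(a, U) = Add(14, Mul(3, a))
Function('y')(S, I) = Rational(-63, 2) (Function('y')(S, I) = Add(4, Mul(Rational(1, 2), -71)) = Add(4, Rational(-71, 2)) = Rational(-63, 2))
F = 5144 (F = Add(-4, Mul(-39, Add(-78, -54))) = Add(-4, Mul(-39, -132)) = Add(-4, 5148) = 5144)
R = Rational(415317, 2) (R = Mul(7, Add(29634, Mul(-1, Rational(-63, 2)))) = Mul(7, Add(29634, Rational(63, 2))) = Mul(7, Rational(59331, 2)) = Rational(415317, 2) ≈ 2.0766e+5)
Mul(R, Pow(F, -1)) = Mul(Rational(415317, 2), Pow(5144, -1)) = Mul(Rational(415317, 2), Rational(1, 5144)) = Rational(415317, 10288)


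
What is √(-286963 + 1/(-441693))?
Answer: 2*I*√172791321801770/49077 ≈ 535.69*I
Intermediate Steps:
√(-286963 + 1/(-441693)) = √(-286963 - 1/441693) = √(-126749548360/441693) = 2*I*√172791321801770/49077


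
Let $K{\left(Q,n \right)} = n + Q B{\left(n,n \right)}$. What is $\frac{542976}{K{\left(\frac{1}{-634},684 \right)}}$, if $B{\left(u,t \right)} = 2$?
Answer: $\frac{172123392}{216827} \approx 793.83$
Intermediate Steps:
$K{\left(Q,n \right)} = n + 2 Q$ ($K{\left(Q,n \right)} = n + Q 2 = n + 2 Q$)
$\frac{542976}{K{\left(\frac{1}{-634},684 \right)}} = \frac{542976}{684 + \frac{2}{-634}} = \frac{542976}{684 + 2 \left(- \frac{1}{634}\right)} = \frac{542976}{684 - \frac{1}{317}} = \frac{542976}{\frac{216827}{317}} = 542976 \cdot \frac{317}{216827} = \frac{172123392}{216827}$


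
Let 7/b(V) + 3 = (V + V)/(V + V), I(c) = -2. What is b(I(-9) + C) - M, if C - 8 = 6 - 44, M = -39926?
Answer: 79845/2 ≈ 39923.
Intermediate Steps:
C = -30 (C = 8 + (6 - 44) = 8 - 38 = -30)
b(V) = -7/2 (b(V) = 7/(-3 + (V + V)/(V + V)) = 7/(-3 + (2*V)/((2*V))) = 7/(-3 + (2*V)*(1/(2*V))) = 7/(-3 + 1) = 7/(-2) = 7*(-½) = -7/2)
b(I(-9) + C) - M = -7/2 - 1*(-39926) = -7/2 + 39926 = 79845/2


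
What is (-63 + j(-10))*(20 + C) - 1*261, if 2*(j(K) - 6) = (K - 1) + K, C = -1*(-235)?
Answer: -34947/2 ≈ -17474.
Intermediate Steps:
C = 235
j(K) = 11/2 + K (j(K) = 6 + ((K - 1) + K)/2 = 6 + ((-1 + K) + K)/2 = 6 + (-1 + 2*K)/2 = 6 + (-½ + K) = 11/2 + K)
(-63 + j(-10))*(20 + C) - 1*261 = (-63 + (11/2 - 10))*(20 + 235) - 1*261 = (-63 - 9/2)*255 - 261 = -135/2*255 - 261 = -34425/2 - 261 = -34947/2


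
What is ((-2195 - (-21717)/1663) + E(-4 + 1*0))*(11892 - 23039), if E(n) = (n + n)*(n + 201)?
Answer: 69662686032/1663 ≈ 4.1890e+7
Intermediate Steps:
E(n) = 2*n*(201 + n) (E(n) = (2*n)*(201 + n) = 2*n*(201 + n))
((-2195 - (-21717)/1663) + E(-4 + 1*0))*(11892 - 23039) = ((-2195 - (-21717)/1663) + 2*(-4 + 1*0)*(201 + (-4 + 1*0)))*(11892 - 23039) = ((-2195 - (-21717)/1663) + 2*(-4 + 0)*(201 + (-4 + 0)))*(-11147) = ((-2195 - 1*(-21717/1663)) + 2*(-4)*(201 - 4))*(-11147) = ((-2195 + 21717/1663) + 2*(-4)*197)*(-11147) = (-3628568/1663 - 1576)*(-11147) = -6249456/1663*(-11147) = 69662686032/1663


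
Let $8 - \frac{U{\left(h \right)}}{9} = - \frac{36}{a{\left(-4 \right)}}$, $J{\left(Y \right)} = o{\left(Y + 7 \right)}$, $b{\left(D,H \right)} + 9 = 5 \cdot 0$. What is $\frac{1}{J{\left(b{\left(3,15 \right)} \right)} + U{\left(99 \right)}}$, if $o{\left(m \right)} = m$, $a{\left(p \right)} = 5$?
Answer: $\frac{5}{674} \approx 0.0074184$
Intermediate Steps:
$b{\left(D,H \right)} = -9$ ($b{\left(D,H \right)} = -9 + 5 \cdot 0 = -9 + 0 = -9$)
$J{\left(Y \right)} = 7 + Y$ ($J{\left(Y \right)} = Y + 7 = 7 + Y$)
$U{\left(h \right)} = \frac{684}{5}$ ($U{\left(h \right)} = 72 - 9 \left(- \frac{36}{5}\right) = 72 - 9 \left(\left(-36\right) \frac{1}{5}\right) = 72 - - \frac{324}{5} = 72 + \frac{324}{5} = \frac{684}{5}$)
$\frac{1}{J{\left(b{\left(3,15 \right)} \right)} + U{\left(99 \right)}} = \frac{1}{\left(7 - 9\right) + \frac{684}{5}} = \frac{1}{-2 + \frac{684}{5}} = \frac{1}{\frac{674}{5}} = \frac{5}{674}$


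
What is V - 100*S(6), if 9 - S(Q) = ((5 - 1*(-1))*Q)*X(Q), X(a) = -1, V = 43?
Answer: -4457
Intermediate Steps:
S(Q) = 9 + 6*Q (S(Q) = 9 - (5 - 1*(-1))*Q*(-1) = 9 - (5 + 1)*Q*(-1) = 9 - 6*Q*(-1) = 9 - (-6)*Q = 9 + 6*Q)
V - 100*S(6) = 43 - 100*(9 + 6*6) = 43 - 100*(9 + 36) = 43 - 100*45 = 43 - 4500 = -4457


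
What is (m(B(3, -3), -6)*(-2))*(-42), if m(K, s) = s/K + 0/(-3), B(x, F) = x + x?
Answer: -84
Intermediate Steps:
B(x, F) = 2*x
m(K, s) = s/K (m(K, s) = s/K + 0*(-1/3) = s/K + 0 = s/K)
(m(B(3, -3), -6)*(-2))*(-42) = (-6/(2*3)*(-2))*(-42) = (-6/6*(-2))*(-42) = (-6*1/6*(-2))*(-42) = -1*(-2)*(-42) = 2*(-42) = -84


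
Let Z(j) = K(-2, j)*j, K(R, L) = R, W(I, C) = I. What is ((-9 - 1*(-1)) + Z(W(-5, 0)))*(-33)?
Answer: -66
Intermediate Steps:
Z(j) = -2*j
((-9 - 1*(-1)) + Z(W(-5, 0)))*(-33) = ((-9 - 1*(-1)) - 2*(-5))*(-33) = ((-9 + 1) + 10)*(-33) = (-8 + 10)*(-33) = 2*(-33) = -66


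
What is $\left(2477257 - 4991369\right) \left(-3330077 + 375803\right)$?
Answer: $7427375714688$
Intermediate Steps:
$\left(2477257 - 4991369\right) \left(-3330077 + 375803\right) = \left(-2514112\right) \left(-2954274\right) = 7427375714688$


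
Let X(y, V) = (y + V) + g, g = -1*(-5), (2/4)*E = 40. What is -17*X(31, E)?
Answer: -1972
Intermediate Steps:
E = 80 (E = 2*40 = 80)
g = 5
X(y, V) = 5 + V + y (X(y, V) = (y + V) + 5 = (V + y) + 5 = 5 + V + y)
-17*X(31, E) = -17*(5 + 80 + 31) = -17*116 = -1972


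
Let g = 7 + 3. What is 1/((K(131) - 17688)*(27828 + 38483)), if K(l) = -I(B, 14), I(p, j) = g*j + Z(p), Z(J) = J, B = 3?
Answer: -1/1182391441 ≈ -8.4574e-10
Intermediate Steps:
g = 10
I(p, j) = p + 10*j (I(p, j) = 10*j + p = p + 10*j)
K(l) = -143 (K(l) = -(3 + 10*14) = -(3 + 140) = -1*143 = -143)
1/((K(131) - 17688)*(27828 + 38483)) = 1/((-143 - 17688)*(27828 + 38483)) = 1/(-17831*66311) = 1/(-1182391441) = -1/1182391441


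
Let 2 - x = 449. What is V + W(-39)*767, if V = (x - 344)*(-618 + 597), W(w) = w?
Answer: -13302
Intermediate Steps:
x = -447 (x = 2 - 1*449 = 2 - 449 = -447)
V = 16611 (V = (-447 - 344)*(-618 + 597) = -791*(-21) = 16611)
V + W(-39)*767 = 16611 - 39*767 = 16611 - 29913 = -13302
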